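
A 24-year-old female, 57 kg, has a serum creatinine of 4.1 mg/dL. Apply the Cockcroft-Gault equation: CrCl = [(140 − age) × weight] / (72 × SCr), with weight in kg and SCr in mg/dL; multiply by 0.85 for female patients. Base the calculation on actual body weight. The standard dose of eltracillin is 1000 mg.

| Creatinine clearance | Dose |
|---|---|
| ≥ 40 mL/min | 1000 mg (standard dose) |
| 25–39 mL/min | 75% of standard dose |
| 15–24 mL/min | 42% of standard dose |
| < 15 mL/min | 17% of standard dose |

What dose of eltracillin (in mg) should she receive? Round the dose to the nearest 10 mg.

CrCl = (140 − 24) × 57 / (72 × 4.1) × 0.85 = 6612.0 / 295.20 × 0.85 ≈ 19.0 mL/min
CrCl ≈ 19 mL/min → bracket 15–24 mL/min.
42% of 1000 mg = 420 mg

420 mg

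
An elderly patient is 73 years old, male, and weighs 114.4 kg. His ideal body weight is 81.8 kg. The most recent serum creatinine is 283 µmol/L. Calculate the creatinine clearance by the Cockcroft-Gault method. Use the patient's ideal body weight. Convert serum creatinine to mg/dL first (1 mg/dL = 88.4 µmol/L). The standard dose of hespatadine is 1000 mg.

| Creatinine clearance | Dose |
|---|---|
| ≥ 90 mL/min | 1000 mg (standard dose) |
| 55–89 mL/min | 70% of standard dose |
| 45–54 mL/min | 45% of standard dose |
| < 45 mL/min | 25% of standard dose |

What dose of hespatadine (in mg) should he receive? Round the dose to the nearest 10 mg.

SCr = 283 / 88.4 = 3.201 mg/dL
CrCl = (140 − 73) × 81.8 / (72 × 3.201) = 5480.6 / 230.47 ≈ 23.8 mL/min
CrCl ≈ 24 mL/min → bracket < 45 mL/min.
25% of 1000 mg = 250 mg

250 mg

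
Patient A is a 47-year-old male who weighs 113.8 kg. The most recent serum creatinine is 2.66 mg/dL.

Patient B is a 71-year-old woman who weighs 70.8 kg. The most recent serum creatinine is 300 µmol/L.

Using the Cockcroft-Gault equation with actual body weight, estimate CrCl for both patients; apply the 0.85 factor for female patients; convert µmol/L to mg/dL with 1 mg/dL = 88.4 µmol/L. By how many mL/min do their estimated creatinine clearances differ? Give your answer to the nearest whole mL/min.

38 mL/min

Patient A: CrCl = (140 − 47) × 113.8 / (72 × 2.66) = 10583.4 / 191.52 ≈ 55.3 mL/min
Patient B: SCr = 300 / 88.4 = 3.394 mg/dL
Patient B: CrCl = (140 − 71) × 70.8 / (72 × 3.394) × 0.85 = 4885.2 / 244.37 × 0.85 ≈ 17.0 mL/min
|55.3 − 17.0| = 38.3 mL/min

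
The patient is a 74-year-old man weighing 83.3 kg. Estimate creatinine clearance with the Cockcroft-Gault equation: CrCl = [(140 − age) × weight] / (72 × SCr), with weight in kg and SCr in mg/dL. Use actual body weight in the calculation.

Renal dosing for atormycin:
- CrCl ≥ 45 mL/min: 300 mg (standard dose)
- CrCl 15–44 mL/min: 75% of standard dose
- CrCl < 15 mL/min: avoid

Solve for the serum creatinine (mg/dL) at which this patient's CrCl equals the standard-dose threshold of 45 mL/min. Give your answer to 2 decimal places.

1.70 mg/dL

Standard dose requires CrCl ≥ 45 mL/min.
Set (140 − 74) × 83.3 / (72 × SCr) = 45
SCr = (140 − 74) × 83.3 / (72 × 45) = 1.697 mg/dL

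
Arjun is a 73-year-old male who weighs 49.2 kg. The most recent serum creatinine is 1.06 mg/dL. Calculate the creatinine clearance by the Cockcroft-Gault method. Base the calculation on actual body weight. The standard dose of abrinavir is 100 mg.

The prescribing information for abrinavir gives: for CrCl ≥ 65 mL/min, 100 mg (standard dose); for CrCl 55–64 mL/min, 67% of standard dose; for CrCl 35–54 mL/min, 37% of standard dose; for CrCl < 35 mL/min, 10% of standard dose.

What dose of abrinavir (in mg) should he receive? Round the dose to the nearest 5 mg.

CrCl = (140 − 73) × 49.2 / (72 × 1.06) = 3296.4 / 76.32 ≈ 43.2 mL/min
CrCl ≈ 43 mL/min → bracket 35–54 mL/min.
37% of 100 mg = 37 mg → 35 mg

35 mg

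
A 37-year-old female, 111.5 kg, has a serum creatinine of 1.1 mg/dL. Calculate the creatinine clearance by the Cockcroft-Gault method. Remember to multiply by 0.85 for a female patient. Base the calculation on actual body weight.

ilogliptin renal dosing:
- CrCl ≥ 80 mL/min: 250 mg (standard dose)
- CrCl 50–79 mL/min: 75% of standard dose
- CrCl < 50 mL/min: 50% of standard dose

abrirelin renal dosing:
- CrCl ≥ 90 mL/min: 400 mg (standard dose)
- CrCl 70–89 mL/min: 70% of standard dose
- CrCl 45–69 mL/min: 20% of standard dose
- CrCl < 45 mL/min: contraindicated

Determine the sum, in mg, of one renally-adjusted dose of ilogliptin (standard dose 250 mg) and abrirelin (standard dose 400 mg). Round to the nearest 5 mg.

CrCl = (140 − 37) × 111.5 / (72 × 1.1) × 0.85 = 11484.5 / 79.20 × 0.85 ≈ 123.3 mL/min
CrCl ≈ 123 mL/min.
ilogliptin: ≥ 80 mL/min → 100% of 250 mg = 250 mg.
abrirelin: ≥ 90 mL/min → 100% of 400 mg = 400 mg.
Total = 250 + 400 = 650 mg.

650 mg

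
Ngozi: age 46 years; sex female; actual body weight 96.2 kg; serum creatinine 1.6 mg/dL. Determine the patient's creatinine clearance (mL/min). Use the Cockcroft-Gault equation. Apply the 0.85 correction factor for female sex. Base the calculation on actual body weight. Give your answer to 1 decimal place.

66.7 mL/min

CrCl = (140 − 46) × 96.2 / (72 × 1.6) × 0.85 = 9042.8 / 115.20 × 0.85 ≈ 66.7 mL/min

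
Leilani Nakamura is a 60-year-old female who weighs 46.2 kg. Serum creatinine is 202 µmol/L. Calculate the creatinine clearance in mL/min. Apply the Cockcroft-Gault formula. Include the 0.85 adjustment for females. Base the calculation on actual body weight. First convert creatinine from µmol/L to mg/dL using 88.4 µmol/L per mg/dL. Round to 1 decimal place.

SCr = 202 / 88.4 = 2.285 mg/dL
CrCl = (140 − 60) × 46.2 / (72 × 2.285) × 0.85 = 3696.0 / 164.52 × 0.85 ≈ 19.1 mL/min

19.1 mL/min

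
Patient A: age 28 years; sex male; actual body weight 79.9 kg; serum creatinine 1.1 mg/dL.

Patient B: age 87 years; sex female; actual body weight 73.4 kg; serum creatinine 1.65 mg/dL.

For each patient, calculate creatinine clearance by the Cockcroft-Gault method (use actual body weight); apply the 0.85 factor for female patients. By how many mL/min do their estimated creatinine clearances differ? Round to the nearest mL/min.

Patient A: CrCl = (140 − 28) × 79.9 / (72 × 1.1) = 8948.8 / 79.20 ≈ 113.0 mL/min
Patient B: CrCl = (140 − 87) × 73.4 / (72 × 1.65) × 0.85 = 3890.2 / 118.80 × 0.85 ≈ 27.8 mL/min
|113.0 − 27.8| = 85.2 mL/min

85 mL/min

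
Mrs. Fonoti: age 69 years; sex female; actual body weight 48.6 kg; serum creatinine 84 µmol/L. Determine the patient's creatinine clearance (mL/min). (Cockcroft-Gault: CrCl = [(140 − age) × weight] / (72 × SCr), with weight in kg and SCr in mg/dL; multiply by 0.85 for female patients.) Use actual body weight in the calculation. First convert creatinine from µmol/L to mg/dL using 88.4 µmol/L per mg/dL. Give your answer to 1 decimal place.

42.9 mL/min

SCr = 84 / 88.4 = 0.95 mg/dL
CrCl = (140 − 69) × 48.6 / (72 × 0.95) × 0.85 = 3450.6 / 68.40 × 0.85 ≈ 42.9 mL/min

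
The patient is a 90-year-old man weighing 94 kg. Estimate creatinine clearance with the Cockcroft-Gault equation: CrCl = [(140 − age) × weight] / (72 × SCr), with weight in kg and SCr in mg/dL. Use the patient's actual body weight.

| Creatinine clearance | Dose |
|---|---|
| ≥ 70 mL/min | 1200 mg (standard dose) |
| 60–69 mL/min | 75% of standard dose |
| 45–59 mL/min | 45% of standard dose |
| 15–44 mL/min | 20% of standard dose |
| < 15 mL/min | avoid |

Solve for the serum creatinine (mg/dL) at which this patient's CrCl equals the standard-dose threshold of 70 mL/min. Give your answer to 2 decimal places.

0.93 mg/dL

Standard dose requires CrCl ≥ 70 mL/min.
Set (140 − 90) × 94 / (72 × SCr) = 70
SCr = (140 − 90) × 94 / (72 × 70) = 0.933 mg/dL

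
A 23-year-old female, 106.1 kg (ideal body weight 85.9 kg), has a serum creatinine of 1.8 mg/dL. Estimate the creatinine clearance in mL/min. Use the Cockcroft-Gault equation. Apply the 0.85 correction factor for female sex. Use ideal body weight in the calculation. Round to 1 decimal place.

65.9 mL/min

CrCl = (140 − 23) × 85.9 / (72 × 1.8) × 0.85 = 10050.3 / 129.60 × 0.85 ≈ 65.9 mL/min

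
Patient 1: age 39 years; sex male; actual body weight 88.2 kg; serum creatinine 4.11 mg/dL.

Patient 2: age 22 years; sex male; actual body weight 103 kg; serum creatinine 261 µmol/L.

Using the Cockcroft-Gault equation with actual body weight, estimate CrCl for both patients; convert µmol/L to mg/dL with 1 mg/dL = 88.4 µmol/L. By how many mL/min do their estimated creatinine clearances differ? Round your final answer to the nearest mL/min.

Patient 1: CrCl = (140 − 39) × 88.2 / (72 × 4.11) = 8908.2 / 295.92 ≈ 30.1 mL/min
Patient 2: SCr = 261 / 88.4 = 2.952 mg/dL
Patient 2: CrCl = (140 − 22) × 103 / (72 × 2.952) = 12154.0 / 212.54 ≈ 57.2 mL/min
|30.1 − 57.2| = 27.1 mL/min

27 mL/min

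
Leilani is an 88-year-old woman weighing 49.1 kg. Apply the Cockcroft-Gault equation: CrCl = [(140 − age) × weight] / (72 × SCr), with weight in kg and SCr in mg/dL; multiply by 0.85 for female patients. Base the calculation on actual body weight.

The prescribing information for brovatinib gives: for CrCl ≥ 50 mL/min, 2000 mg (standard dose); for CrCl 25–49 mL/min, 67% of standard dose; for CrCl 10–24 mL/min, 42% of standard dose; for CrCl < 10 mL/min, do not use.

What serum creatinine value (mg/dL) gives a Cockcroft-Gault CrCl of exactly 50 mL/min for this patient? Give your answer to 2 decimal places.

0.60 mg/dL

Standard dose requires CrCl ≥ 50 mL/min.
Set (140 − 88) × 49.1 × 0.85 / (72 × SCr) = 50
SCr = (140 − 88) × 49.1 × 0.85 / (72 × 50) = 0.603 mg/dL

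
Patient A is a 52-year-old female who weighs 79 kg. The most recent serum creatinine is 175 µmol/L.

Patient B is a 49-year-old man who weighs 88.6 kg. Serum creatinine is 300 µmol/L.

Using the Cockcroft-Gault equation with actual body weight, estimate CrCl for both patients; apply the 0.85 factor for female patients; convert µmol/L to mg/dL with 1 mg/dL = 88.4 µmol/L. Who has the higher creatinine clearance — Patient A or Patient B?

Patient A

Patient A: SCr = 175 / 88.4 = 1.98 mg/dL
Patient A: CrCl = (140 − 52) × 79 / (72 × 1.98) × 0.85 = 6952.0 / 142.56 × 0.85 ≈ 41.5 mL/min
Patient B: SCr = 300 / 88.4 = 3.394 mg/dL
Patient B: CrCl = (140 − 49) × 88.6 / (72 × 3.394) = 8062.6 / 244.37 ≈ 33.0 mL/min
41.5 vs 33.0 mL/min → Patient A is higher.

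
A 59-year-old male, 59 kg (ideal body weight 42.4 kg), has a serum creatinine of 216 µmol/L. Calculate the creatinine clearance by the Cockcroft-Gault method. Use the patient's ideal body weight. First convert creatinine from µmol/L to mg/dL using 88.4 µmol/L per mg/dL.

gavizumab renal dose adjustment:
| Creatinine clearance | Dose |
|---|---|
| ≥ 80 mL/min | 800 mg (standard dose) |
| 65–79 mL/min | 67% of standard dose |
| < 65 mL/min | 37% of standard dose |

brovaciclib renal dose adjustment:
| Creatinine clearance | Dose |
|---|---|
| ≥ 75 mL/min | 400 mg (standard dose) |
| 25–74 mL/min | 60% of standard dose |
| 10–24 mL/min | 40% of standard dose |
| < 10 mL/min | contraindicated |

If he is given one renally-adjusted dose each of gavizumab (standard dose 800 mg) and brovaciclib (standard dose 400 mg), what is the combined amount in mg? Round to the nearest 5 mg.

SCr = 216 / 88.4 = 2.443 mg/dL
CrCl = (140 − 59) × 42.4 / (72 × 2.443) = 3434.4 / 175.90 ≈ 19.5 mL/min
CrCl ≈ 20 mL/min.
gavizumab: < 65 mL/min → 37% of 800 mg = 296 mg.
brovaciclib: 10–24 mL/min → 40% of 400 mg = 160 mg.
Total = 296 + 160 = 456 mg.

455 mg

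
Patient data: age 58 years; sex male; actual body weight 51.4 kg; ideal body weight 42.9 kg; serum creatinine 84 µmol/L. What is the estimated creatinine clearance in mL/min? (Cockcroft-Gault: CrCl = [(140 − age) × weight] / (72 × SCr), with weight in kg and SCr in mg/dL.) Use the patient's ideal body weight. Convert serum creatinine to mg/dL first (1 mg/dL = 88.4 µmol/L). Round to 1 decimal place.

SCr = 84 / 88.4 = 0.95 mg/dL
CrCl = (140 − 58) × 42.9 / (72 × 0.95) = 3517.8 / 68.40 ≈ 51.4 mL/min

51.4 mL/min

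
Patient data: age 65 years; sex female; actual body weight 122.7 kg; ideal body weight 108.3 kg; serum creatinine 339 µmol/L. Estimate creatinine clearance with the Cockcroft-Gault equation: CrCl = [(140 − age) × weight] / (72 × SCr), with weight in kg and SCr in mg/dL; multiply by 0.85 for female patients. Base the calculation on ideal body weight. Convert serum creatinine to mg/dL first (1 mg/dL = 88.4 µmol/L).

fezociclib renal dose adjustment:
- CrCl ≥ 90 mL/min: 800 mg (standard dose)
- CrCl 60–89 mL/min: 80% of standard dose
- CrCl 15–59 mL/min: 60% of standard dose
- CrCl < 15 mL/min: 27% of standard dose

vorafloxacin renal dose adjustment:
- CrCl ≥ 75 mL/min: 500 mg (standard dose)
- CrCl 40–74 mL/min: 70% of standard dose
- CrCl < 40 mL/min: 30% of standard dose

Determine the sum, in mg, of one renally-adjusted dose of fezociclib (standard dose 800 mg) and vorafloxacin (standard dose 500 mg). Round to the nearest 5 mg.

630 mg

SCr = 339 / 88.4 = 3.835 mg/dL
CrCl = (140 − 65) × 108.3 / (72 × 3.835) × 0.85 = 8122.5 / 276.12 × 0.85 ≈ 25.0 mL/min
CrCl ≈ 25 mL/min.
fezociclib: 15–59 mL/min → 60% of 800 mg = 480 mg.
vorafloxacin: < 40 mL/min → 30% of 500 mg = 150 mg.
Total = 480 + 150 = 630 mg.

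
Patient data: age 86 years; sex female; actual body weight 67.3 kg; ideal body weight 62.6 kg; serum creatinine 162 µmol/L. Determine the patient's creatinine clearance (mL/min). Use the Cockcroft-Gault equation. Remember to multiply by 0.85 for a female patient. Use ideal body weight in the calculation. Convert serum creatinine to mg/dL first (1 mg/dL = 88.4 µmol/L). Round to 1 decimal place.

21.8 mL/min

SCr = 162 / 88.4 = 1.833 mg/dL
CrCl = (140 − 86) × 62.6 / (72 × 1.833) × 0.85 = 3380.4 / 131.98 × 0.85 ≈ 21.8 mL/min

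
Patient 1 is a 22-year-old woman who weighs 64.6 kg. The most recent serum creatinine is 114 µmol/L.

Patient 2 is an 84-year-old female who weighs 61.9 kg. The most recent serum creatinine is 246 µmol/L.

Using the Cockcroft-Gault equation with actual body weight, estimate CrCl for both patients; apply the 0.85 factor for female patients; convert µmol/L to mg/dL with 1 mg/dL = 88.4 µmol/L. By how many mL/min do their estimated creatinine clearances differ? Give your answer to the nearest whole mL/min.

Patient 1: SCr = 114 / 88.4 = 1.29 mg/dL
Patient 1: CrCl = (140 − 22) × 64.6 / (72 × 1.29) × 0.85 = 7622.8 / 92.88 × 0.85 ≈ 69.8 mL/min
Patient 2: SCr = 246 / 88.4 = 2.783 mg/dL
Patient 2: CrCl = (140 − 84) × 61.9 / (72 × 2.783) × 0.85 = 3466.4 / 200.38 × 0.85 ≈ 14.7 mL/min
|69.8 − 14.7| = 55.1 mL/min

55 mL/min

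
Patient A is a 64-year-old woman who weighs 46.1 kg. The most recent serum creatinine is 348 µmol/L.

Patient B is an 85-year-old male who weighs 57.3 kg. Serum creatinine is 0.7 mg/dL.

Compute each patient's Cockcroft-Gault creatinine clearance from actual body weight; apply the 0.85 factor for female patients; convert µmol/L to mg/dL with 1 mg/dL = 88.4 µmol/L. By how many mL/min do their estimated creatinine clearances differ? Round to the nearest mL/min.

Patient A: SCr = 348 / 88.4 = 3.937 mg/dL
Patient A: CrCl = (140 − 64) × 46.1 / (72 × 3.937) × 0.85 = 3503.6 / 283.46 × 0.85 ≈ 10.5 mL/min
Patient B: CrCl = (140 − 85) × 57.3 / (72 × 0.7) = 3151.5 / 50.40 ≈ 62.5 mL/min
|10.5 − 62.5| = 52.0 mL/min

52 mL/min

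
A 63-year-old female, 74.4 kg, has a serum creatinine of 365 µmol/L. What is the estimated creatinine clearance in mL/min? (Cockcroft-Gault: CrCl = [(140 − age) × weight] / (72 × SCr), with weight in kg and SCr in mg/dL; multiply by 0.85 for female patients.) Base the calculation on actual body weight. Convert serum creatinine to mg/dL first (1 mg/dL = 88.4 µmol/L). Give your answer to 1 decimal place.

16.4 mL/min

SCr = 365 / 88.4 = 4.129 mg/dL
CrCl = (140 − 63) × 74.4 / (72 × 4.129) × 0.85 = 5728.8 / 297.29 × 0.85 ≈ 16.4 mL/min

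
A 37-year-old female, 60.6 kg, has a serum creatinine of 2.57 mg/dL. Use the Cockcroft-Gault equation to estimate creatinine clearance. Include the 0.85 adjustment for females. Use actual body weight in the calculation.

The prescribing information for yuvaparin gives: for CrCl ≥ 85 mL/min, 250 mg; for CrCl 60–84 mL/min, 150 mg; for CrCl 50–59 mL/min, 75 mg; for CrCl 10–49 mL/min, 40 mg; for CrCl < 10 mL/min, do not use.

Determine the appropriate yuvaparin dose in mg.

CrCl = (140 − 37) × 60.6 / (72 × 2.57) × 0.85 = 6241.8 / 185.04 × 0.85 ≈ 28.7 mL/min
CrCl ≈ 29 mL/min → bracket 10–49 mL/min.
Dose for this bracket: 40 mg.

40 mg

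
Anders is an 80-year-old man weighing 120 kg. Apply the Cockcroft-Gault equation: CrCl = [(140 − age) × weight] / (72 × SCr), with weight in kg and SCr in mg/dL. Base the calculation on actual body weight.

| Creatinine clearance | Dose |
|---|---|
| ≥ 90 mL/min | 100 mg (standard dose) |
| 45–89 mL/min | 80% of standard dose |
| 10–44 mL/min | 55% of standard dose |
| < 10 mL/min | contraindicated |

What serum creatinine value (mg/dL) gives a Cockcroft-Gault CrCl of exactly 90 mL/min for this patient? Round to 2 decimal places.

1.11 mg/dL

Standard dose requires CrCl ≥ 90 mL/min.
Set (140 − 80) × 120 / (72 × SCr) = 90
SCr = (140 − 80) × 120 / (72 × 90) = 1.111 mg/dL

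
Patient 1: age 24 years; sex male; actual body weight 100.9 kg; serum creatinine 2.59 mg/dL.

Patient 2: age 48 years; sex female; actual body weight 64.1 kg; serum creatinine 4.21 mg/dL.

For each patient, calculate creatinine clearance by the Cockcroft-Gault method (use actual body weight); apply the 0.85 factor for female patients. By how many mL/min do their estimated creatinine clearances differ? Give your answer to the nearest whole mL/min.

Patient 1: CrCl = (140 − 24) × 100.9 / (72 × 2.59) = 11704.4 / 186.48 ≈ 62.8 mL/min
Patient 2: CrCl = (140 − 48) × 64.1 / (72 × 4.21) × 0.85 = 5897.2 / 303.12 × 0.85 ≈ 16.5 mL/min
|62.8 − 16.5| = 46.3 mL/min

46 mL/min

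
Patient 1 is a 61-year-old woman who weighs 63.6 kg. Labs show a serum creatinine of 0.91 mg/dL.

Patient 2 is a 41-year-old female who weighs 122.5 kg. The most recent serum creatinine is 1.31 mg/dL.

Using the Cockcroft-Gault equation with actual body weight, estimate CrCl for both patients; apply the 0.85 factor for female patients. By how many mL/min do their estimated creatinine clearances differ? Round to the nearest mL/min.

Patient 1: CrCl = (140 − 61) × 63.6 / (72 × 0.91) × 0.85 = 5024.4 / 65.52 × 0.85 ≈ 65.2 mL/min
Patient 2: CrCl = (140 − 41) × 122.5 / (72 × 1.31) × 0.85 = 12127.5 / 94.32 × 0.85 ≈ 109.3 mL/min
|65.2 − 109.3| = 44.1 mL/min

44 mL/min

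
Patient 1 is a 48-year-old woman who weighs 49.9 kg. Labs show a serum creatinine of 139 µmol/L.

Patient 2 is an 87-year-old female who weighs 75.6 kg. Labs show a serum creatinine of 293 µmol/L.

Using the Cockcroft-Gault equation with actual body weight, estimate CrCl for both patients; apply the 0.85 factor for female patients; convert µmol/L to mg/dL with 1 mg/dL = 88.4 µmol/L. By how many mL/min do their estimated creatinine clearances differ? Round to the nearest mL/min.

Patient 1: SCr = 139 / 88.4 = 1.572 mg/dL
Patient 1: CrCl = (140 − 48) × 49.9 / (72 × 1.572) × 0.85 = 4590.8 / 113.18 × 0.85 ≈ 34.5 mL/min
Patient 2: SCr = 293 / 88.4 = 3.314 mg/dL
Patient 2: CrCl = (140 − 87) × 75.6 / (72 × 3.314) × 0.85 = 4006.8 / 238.61 × 0.85 ≈ 14.3 mL/min
|34.5 − 14.3| = 20.2 mL/min

20 mL/min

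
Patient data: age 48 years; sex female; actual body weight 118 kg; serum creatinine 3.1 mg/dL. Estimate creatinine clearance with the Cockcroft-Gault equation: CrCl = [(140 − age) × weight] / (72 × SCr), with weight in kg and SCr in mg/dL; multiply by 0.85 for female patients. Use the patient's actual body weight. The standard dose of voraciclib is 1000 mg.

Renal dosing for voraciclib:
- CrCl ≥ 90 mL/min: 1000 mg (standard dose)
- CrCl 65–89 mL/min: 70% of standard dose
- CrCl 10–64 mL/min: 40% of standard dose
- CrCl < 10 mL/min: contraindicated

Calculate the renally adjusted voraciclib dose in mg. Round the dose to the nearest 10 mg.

CrCl = (140 − 48) × 118 / (72 × 3.1) × 0.85 = 10856.0 / 223.20 × 0.85 ≈ 41.3 mL/min
CrCl ≈ 41 mL/min → bracket 10–64 mL/min.
40% of 1000 mg = 400 mg

400 mg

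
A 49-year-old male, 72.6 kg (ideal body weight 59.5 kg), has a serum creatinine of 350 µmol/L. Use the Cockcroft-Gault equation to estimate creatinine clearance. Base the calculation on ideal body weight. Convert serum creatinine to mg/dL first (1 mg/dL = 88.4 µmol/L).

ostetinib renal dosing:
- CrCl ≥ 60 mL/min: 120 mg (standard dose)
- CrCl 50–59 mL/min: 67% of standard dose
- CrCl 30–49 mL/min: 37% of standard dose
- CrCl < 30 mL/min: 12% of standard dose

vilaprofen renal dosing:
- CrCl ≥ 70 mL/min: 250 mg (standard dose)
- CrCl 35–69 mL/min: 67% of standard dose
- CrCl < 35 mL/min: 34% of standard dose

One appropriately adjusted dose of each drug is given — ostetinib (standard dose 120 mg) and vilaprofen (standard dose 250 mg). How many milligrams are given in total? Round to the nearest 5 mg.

SCr = 350 / 88.4 = 3.959 mg/dL
CrCl = (140 − 49) × 59.5 / (72 × 3.959) = 5414.5 / 285.05 ≈ 19.0 mL/min
CrCl ≈ 19 mL/min.
ostetinib: < 30 mL/min → 12% of 120 mg = 14.4 mg.
vilaprofen: < 35 mL/min → 34% of 250 mg = 85 mg.
Total = 14.4 + 85 = 99.4 mg.

100 mg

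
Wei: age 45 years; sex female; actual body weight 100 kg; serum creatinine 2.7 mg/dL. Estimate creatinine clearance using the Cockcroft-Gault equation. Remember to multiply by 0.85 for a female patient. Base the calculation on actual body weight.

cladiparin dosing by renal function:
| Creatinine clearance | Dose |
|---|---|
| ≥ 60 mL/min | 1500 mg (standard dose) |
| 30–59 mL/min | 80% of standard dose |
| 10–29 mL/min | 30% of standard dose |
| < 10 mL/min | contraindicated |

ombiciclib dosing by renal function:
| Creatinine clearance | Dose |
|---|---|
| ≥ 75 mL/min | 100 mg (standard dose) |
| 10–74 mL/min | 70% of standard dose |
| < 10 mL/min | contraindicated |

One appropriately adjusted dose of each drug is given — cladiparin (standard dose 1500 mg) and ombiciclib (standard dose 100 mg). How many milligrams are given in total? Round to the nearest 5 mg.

1270 mg

CrCl = (140 − 45) × 100 / (72 × 2.7) × 0.85 = 9500.0 / 194.40 × 0.85 ≈ 41.5 mL/min
CrCl ≈ 42 mL/min.
cladiparin: 30–59 mL/min → 80% of 1500 mg = 1200 mg.
ombiciclib: 10–74 mL/min → 70% of 100 mg = 70 mg.
Total = 1200 + 70 = 1270 mg.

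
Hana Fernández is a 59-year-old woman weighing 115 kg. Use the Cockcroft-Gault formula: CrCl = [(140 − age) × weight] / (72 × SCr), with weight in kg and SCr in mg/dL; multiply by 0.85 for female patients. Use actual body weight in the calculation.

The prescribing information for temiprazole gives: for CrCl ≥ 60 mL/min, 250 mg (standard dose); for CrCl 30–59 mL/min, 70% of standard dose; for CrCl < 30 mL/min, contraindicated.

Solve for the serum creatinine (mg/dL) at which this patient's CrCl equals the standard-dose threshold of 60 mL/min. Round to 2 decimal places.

Standard dose requires CrCl ≥ 60 mL/min.
Set (140 − 59) × 115 × 0.85 / (72 × SCr) = 60
SCr = (140 − 59) × 115 × 0.85 / (72 × 60) = 1.833 mg/dL

1.83 mg/dL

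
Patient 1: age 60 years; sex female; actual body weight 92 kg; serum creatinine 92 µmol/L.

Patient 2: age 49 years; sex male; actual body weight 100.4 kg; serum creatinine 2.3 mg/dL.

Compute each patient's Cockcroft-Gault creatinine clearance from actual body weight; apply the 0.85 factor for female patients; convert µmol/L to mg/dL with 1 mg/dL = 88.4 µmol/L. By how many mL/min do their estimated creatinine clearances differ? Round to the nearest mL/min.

Patient 1: SCr = 92 / 88.4 = 1.041 mg/dL
Patient 1: CrCl = (140 − 60) × 92 / (72 × 1.041) × 0.85 = 7360.0 / 74.95 × 0.85 ≈ 83.5 mL/min
Patient 2: CrCl = (140 − 49) × 100.4 / (72 × 2.3) = 9136.4 / 165.60 ≈ 55.2 mL/min
|83.5 − 55.2| = 28.3 mL/min

28 mL/min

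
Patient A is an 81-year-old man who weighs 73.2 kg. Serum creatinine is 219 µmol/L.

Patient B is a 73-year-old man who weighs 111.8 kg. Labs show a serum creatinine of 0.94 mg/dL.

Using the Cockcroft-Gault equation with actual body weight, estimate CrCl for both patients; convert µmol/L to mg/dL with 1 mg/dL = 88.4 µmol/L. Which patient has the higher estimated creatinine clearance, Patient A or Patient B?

Patient A: SCr = 219 / 88.4 = 2.477 mg/dL
Patient A: CrCl = (140 − 81) × 73.2 / (72 × 2.477) = 4318.8 / 178.34 ≈ 24.2 mL/min
Patient B: CrCl = (140 − 73) × 111.8 / (72 × 0.94) = 7490.6 / 67.68 ≈ 110.7 mL/min
24.2 vs 110.7 mL/min → Patient B is higher.

Patient B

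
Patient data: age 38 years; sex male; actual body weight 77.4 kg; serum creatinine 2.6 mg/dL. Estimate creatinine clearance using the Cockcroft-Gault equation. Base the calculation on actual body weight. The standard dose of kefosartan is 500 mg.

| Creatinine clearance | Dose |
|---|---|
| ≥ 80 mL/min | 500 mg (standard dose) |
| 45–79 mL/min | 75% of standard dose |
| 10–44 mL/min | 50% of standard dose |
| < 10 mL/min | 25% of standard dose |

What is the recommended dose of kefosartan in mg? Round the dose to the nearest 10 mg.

CrCl = (140 − 38) × 77.4 / (72 × 2.6) = 7894.8 / 187.20 ≈ 42.2 mL/min
CrCl ≈ 42 mL/min → bracket 10–44 mL/min.
50% of 500 mg = 250 mg

250 mg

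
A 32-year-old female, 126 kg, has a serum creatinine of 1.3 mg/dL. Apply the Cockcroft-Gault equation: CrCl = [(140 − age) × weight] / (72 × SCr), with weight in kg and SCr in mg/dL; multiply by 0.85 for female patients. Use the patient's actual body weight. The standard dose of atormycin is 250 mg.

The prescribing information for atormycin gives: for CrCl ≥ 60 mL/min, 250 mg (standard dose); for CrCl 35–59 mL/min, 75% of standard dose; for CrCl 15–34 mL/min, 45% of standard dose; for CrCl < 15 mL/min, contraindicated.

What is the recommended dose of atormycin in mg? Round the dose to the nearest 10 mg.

250 mg

CrCl = (140 − 32) × 126 / (72 × 1.3) × 0.85 = 13608.0 / 93.60 × 0.85 ≈ 123.6 mL/min
CrCl ≈ 124 mL/min → bracket ≥ 60 mL/min.
100% of 250 mg = 250 mg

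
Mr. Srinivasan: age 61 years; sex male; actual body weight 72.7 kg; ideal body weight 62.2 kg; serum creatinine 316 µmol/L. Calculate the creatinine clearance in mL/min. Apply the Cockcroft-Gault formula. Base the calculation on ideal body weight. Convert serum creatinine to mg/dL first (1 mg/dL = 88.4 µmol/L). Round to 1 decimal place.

19.1 mL/min

SCr = 316 / 88.4 = 3.575 mg/dL
CrCl = (140 − 61) × 62.2 / (72 × 3.575) = 4913.8 / 257.40 ≈ 19.1 mL/min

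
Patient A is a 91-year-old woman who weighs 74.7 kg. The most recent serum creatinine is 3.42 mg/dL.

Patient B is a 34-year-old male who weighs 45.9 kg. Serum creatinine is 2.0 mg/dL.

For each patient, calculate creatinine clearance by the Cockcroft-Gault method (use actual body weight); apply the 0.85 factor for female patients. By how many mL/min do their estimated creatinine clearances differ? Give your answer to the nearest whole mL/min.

Patient A: CrCl = (140 − 91) × 74.7 / (72 × 3.42) × 0.85 = 3660.3 / 246.24 × 0.85 ≈ 12.6 mL/min
Patient B: CrCl = (140 − 34) × 45.9 / (72 × 2) = 4865.4 / 144.00 ≈ 33.8 mL/min
|12.6 − 33.8| = 21.2 mL/min

21 mL/min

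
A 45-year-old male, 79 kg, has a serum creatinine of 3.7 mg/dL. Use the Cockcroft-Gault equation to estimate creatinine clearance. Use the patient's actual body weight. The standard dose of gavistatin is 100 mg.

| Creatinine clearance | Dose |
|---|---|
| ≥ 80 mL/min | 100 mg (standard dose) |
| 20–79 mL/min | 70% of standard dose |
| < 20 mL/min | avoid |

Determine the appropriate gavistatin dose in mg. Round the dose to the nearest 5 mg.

70 mg

CrCl = (140 − 45) × 79 / (72 × 3.7) = 7505.0 / 266.40 ≈ 28.2 mL/min
CrCl ≈ 28 mL/min → bracket 20–79 mL/min.
70% of 100 mg = 70 mg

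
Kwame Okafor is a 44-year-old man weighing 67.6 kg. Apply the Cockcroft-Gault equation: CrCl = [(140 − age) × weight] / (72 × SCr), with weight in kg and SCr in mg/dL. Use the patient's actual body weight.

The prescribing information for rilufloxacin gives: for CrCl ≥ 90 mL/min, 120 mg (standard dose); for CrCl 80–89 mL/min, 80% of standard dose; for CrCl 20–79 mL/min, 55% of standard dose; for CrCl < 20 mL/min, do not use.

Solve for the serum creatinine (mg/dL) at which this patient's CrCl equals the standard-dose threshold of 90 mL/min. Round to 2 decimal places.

1.00 mg/dL

Standard dose requires CrCl ≥ 90 mL/min.
Set (140 − 44) × 67.6 / (72 × SCr) = 90
SCr = (140 − 44) × 67.6 / (72 × 90) = 1.001 mg/dL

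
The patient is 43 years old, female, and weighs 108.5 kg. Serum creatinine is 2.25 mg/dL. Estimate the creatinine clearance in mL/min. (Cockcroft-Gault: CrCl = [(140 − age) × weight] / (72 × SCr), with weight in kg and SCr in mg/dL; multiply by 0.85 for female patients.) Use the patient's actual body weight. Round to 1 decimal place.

55.2 mL/min

CrCl = (140 − 43) × 108.5 / (72 × 2.25) × 0.85 = 10524.5 / 162.00 × 0.85 ≈ 55.2 mL/min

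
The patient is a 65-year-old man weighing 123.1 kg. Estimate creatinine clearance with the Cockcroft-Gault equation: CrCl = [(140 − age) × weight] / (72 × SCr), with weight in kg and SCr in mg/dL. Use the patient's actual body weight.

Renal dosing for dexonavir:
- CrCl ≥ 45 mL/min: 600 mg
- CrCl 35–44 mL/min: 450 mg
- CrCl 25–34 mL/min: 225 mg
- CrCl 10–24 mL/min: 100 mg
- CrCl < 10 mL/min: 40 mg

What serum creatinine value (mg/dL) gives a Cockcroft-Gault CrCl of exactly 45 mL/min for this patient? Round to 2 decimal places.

Standard dose requires CrCl ≥ 45 mL/min.
Set (140 − 65) × 123.1 / (72 × SCr) = 45
SCr = (140 − 65) × 123.1 / (72 × 45) = 2.850 mg/dL

2.85 mg/dL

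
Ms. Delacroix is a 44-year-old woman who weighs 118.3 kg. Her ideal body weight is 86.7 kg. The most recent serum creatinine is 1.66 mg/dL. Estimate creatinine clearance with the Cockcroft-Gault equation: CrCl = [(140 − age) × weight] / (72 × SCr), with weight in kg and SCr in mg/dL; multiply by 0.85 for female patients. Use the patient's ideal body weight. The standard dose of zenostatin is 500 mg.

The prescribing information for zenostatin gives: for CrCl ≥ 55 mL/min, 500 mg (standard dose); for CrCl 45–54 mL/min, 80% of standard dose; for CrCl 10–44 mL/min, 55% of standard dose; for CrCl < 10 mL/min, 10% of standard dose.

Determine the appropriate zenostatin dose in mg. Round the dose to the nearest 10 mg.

500 mg

CrCl = (140 − 44) × 86.7 / (72 × 1.66) × 0.85 = 8323.2 / 119.52 × 0.85 ≈ 59.2 mL/min
CrCl ≈ 59 mL/min → bracket ≥ 55 mL/min.
100% of 500 mg = 500 mg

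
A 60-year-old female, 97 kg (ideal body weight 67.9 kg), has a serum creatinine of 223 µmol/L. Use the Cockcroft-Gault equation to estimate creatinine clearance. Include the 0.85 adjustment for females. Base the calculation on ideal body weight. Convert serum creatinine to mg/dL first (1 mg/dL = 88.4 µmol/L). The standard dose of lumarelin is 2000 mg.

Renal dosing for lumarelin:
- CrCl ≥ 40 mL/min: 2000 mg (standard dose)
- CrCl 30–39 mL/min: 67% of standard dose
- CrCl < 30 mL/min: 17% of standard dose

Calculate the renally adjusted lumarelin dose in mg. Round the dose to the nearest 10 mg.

SCr = 223 / 88.4 = 2.523 mg/dL
CrCl = (140 − 60) × 67.9 / (72 × 2.523) × 0.85 = 5432.0 / 181.66 × 0.85 ≈ 25.4 mL/min
CrCl ≈ 25 mL/min → bracket < 30 mL/min.
17% of 2000 mg = 340 mg

340 mg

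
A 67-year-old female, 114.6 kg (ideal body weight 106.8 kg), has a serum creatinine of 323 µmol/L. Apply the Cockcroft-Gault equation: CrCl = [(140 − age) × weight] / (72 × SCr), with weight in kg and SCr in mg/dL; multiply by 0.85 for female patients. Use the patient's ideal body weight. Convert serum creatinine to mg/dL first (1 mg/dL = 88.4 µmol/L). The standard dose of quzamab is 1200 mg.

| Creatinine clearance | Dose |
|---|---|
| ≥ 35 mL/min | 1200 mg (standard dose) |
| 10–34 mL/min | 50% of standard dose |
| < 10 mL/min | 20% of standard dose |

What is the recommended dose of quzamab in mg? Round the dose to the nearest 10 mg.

SCr = 323 / 88.4 = 3.654 mg/dL
CrCl = (140 − 67) × 106.8 / (72 × 3.654) × 0.85 = 7796.4 / 263.09 × 0.85 ≈ 25.2 mL/min
CrCl ≈ 25 mL/min → bracket 10–34 mL/min.
50% of 1200 mg = 600 mg

600 mg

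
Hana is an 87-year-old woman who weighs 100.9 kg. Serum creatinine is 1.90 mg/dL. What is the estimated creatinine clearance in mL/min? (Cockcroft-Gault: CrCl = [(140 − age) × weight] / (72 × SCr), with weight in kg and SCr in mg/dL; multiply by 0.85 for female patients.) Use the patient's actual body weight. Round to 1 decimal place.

33.2 mL/min

CrCl = (140 − 87) × 100.9 / (72 × 1.9) × 0.85 = 5347.7 / 136.80 × 0.85 ≈ 33.2 mL/min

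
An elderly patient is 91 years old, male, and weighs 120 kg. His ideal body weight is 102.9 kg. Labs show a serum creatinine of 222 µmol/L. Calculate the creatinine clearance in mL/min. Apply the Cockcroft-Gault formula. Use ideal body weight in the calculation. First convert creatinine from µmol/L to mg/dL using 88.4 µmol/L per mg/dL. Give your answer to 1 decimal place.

27.9 mL/min

SCr = 222 / 88.4 = 2.511 mg/dL
CrCl = (140 − 91) × 102.9 / (72 × 2.511) = 5042.1 / 180.79 ≈ 27.9 mL/min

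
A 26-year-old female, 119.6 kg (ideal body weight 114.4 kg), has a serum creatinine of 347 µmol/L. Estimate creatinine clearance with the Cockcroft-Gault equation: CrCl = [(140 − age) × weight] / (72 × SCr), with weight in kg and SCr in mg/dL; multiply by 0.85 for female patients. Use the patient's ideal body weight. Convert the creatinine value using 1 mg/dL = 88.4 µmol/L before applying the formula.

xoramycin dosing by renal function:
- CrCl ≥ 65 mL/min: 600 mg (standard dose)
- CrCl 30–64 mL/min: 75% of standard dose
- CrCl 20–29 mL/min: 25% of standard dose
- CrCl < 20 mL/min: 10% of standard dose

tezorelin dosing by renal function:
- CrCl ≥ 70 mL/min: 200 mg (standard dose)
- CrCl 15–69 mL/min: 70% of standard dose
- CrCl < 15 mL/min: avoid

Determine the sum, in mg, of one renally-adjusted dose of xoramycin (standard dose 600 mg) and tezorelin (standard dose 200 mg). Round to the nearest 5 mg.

590 mg

SCr = 347 / 88.4 = 3.925 mg/dL
CrCl = (140 − 26) × 114.4 / (72 × 3.925) × 0.85 = 13041.6 / 282.60 × 0.85 ≈ 39.2 mL/min
CrCl ≈ 39 mL/min.
xoramycin: 30–64 mL/min → 75% of 600 mg = 450 mg.
tezorelin: 15–69 mL/min → 70% of 200 mg = 140 mg.
Total = 450 + 140 = 590 mg.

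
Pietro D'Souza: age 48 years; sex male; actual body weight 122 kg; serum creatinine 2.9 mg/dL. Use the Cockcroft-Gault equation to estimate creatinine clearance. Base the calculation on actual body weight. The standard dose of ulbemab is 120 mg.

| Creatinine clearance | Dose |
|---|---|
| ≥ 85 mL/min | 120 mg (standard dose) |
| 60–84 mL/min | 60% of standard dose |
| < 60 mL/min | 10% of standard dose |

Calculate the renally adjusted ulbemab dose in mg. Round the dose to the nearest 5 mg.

CrCl = (140 − 48) × 122 / (72 × 2.9) = 11224.0 / 208.80 ≈ 53.8 mL/min
CrCl ≈ 54 mL/min → bracket < 60 mL/min.
10% of 120 mg = 12 mg → 10 mg

10 mg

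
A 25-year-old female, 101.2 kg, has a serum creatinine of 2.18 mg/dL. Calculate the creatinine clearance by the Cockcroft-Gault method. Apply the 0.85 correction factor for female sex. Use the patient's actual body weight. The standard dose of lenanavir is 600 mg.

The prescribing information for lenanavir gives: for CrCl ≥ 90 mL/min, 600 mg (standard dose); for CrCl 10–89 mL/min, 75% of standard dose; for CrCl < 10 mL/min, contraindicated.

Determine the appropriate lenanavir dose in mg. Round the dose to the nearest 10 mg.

CrCl = (140 − 25) × 101.2 / (72 × 2.18) × 0.85 = 11638.0 / 156.96 × 0.85 ≈ 63.0 mL/min
CrCl ≈ 63 mL/min → bracket 10–89 mL/min.
75% of 600 mg = 450 mg

450 mg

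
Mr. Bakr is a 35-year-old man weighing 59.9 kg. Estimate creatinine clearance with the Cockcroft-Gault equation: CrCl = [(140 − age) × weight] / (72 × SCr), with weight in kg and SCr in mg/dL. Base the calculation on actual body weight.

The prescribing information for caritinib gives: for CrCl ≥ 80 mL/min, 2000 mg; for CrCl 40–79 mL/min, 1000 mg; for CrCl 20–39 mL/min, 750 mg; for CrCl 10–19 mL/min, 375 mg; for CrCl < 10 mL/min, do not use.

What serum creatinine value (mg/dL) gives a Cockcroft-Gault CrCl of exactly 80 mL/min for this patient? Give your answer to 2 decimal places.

Standard dose requires CrCl ≥ 80 mL/min.
Set (140 − 35) × 59.9 / (72 × SCr) = 80
SCr = (140 − 35) × 59.9 / (72 × 80) = 1.092 mg/dL

1.09 mg/dL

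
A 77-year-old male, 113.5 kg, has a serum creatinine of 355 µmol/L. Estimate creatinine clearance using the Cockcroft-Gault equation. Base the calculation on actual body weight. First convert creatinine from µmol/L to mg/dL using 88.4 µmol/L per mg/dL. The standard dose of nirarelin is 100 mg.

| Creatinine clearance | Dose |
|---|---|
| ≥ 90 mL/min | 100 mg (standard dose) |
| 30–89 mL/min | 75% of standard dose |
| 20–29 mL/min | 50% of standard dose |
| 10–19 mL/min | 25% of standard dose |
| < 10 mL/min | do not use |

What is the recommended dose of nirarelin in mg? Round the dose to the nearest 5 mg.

SCr = 355 / 88.4 = 4.016 mg/dL
CrCl = (140 − 77) × 113.5 / (72 × 4.016) = 7150.5 / 289.15 ≈ 24.7 mL/min
CrCl ≈ 25 mL/min → bracket 20–29 mL/min.
50% of 100 mg = 50 mg

50 mg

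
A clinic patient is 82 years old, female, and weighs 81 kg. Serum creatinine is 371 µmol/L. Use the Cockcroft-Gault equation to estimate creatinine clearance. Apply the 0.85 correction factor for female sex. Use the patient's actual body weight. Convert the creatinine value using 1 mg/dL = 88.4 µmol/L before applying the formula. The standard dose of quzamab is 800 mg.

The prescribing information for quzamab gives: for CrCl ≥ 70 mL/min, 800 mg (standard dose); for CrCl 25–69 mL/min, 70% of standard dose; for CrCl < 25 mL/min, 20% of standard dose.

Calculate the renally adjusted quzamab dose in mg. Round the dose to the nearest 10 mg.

SCr = 371 / 88.4 = 4.197 mg/dL
CrCl = (140 − 82) × 81 / (72 × 4.197) × 0.85 = 4698.0 / 302.18 × 0.85 ≈ 13.2 mL/min
CrCl ≈ 13 mL/min → bracket < 25 mL/min.
20% of 800 mg = 160 mg

160 mg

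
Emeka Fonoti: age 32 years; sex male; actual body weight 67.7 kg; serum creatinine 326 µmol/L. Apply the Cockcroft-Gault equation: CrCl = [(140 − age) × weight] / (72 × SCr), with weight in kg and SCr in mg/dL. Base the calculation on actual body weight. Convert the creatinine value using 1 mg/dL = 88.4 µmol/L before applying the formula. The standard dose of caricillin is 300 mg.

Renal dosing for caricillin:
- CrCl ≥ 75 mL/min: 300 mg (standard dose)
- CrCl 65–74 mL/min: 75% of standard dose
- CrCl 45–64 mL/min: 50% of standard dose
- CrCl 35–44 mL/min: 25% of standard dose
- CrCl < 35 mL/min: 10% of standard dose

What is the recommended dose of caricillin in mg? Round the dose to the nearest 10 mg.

30 mg

SCr = 326 / 88.4 = 3.688 mg/dL
CrCl = (140 − 32) × 67.7 / (72 × 3.688) = 7311.6 / 265.54 ≈ 27.5 mL/min
CrCl ≈ 28 mL/min → bracket < 35 mL/min.
10% of 300 mg = 30 mg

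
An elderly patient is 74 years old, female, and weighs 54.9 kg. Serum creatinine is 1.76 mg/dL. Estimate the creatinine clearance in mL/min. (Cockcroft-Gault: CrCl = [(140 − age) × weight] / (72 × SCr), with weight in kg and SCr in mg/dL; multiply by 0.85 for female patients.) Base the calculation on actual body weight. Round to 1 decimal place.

CrCl = (140 − 74) × 54.9 / (72 × 1.76) × 0.85 = 3623.4 / 126.72 × 0.85 ≈ 24.3 mL/min

24.3 mL/min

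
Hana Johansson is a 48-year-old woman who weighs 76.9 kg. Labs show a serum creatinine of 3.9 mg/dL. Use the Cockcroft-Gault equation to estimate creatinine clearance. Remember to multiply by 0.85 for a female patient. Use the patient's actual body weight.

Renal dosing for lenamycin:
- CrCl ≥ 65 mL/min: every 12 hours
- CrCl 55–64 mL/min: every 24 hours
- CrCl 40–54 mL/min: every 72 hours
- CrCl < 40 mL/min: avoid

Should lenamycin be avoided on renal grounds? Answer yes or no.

yes

CrCl = (140 − 48) × 76.9 / (72 × 3.9) × 0.85 = 7074.8 / 280.80 × 0.85 ≈ 21.4 mL/min
CrCl ≈ 21 mL/min, which is < 40 mL/min.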